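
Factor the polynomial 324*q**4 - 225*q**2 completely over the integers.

9*q**2*(6*q + 5)*(6*q - 5)

Factor out 9*q**2, leaving 36*q**2 - 25, which is a difference of two squares.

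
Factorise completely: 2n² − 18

2(n + 3)(n − 3)

Pull out the common factor 2; n² − 9 is a difference of squares.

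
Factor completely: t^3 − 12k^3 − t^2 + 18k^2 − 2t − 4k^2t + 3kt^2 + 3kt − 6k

−(2k + t − 2)(2k − t − 1)(3k + t)

Group: 2k(−6k^2 − 5kt + 6k − t^2 + 2t) + (−t − 1)(−6k^2 − 5kt + 6k − t^2 + 2t); both groups contain (−6k^2 − 5kt + 6k − t^2 + 2t), so (2k − t − 1) is a factor with cofactor −6k^2 − 5kt + 6k − t^2 + 2t.
The cofactor groups again: −6k^2 − 5kt + 6k − t^2 + 2t = −3k(2k + t − 2) − t(2k + t − 2); both groups contain (2k + t − 2), giving −(3k + t)(2k + t − 2).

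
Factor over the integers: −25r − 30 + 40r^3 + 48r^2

Group as (40r^3 − 25r) + (48r^2 − 30) = 5r(8r^2 − 5) + 6(8r^2 − 5).
Both groups share the factor (8r^2 − 5).

(5r + 6)(8r^2 − 5)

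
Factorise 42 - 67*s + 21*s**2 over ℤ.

(3*s - 7)*(7*s - 6)

Need a pair with product 21·42 = 882 and sum -67: that's -18 and -49.
Split the middle term: 21*s**2 - 18*s - 49*s + 42 = 3*s*(7*s - 6) - 7*(7*s - 6).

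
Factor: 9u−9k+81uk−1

(9k+1)(9u−1)

Group as (81uk+9u) + (−9k−1) = 9u(9k+1) − (9k+1).
Both groups share the factor (9k+1).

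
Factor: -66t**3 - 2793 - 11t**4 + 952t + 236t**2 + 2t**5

Trying the rational-root candidates, t = 7 is a root, giving the factor (t - 7) and quotient 2t**4 + 3t**3 - 45t**2 - 79t + 399.
Then t = 3 is a root, so (t - 3) divides it; the quotient is 2t**3 + 9t**2 - 18t - 133.
Continuing, t = 7/2 is a root, so (2t - 7) is a factor; dividing leaves t**2 + 8t + 19.
The quadratic t**2 + 8t + 19 has discriminant -12 < 0 and is irreducible over ℤ.

(2t - 7)(t - 3)(t - 7)(t**2 + 8t + 19)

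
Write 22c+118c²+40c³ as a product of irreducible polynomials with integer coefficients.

2c(4c+11)(5c+1)

Pull out the common factor 2c, then factor the remaining trinomial.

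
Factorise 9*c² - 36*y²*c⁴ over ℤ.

-9*c²*(2*y*c + 1)*(2*y*c - 1)

Pull out the common factor 9*c², leaving -4*y²*c² + 1.
Recognize a difference of squares with the parts 1 and 2*y*c.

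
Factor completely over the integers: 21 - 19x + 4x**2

Need a pair with product 4·21 = 84 and sum -19: that's -12 and -7.
Split the middle term: 4x**2 - 12x - 7x + 21 = 4x(x - 3) - 7(x - 3).

(4x - 7)(x - 3)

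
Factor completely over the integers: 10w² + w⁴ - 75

Substitute u = w² to get a quadratic in u, then factor.
w² + 15 is irreducible over ℤ (always positive, so no real roots).
w² - 5 is irreducible over ℤ (5 is not a perfect square).

(w² + 15)(w² - 5)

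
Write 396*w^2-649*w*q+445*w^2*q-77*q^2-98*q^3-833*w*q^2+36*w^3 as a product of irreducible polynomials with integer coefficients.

Group: 9*w*(4*w^2+49*w*q+44*w-98*q^2-77*q) + q*(4*w^2+49*w*q+44*w-98*q^2-77*q); both groups contain (4*w^2+49*w*q+44*w-98*q^2-77*q), so (9*w+q) is a factor with cofactor 4*w^2+49*w*q+44*w-98*q^2-77*q.
The cofactor groups again: 4*w^2+49*w*q+44*w-98*q^2-77*q = 4*w*(w+14*q+11) - 7*q*(w+14*q+11); both groups contain (w+14*q+11), giving (4*w-7*q)*(w+14*q+11).

(4*w-7*q)*(w+14*q+11)*(9*w+q)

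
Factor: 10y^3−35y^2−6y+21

Group as (10y^3−6y) + (−35y^2+21) = 2y(5y^2−3) − 7(5y^2−3).
Both groups share the factor (5y^2−3).

(2y−7)(5y^2−3)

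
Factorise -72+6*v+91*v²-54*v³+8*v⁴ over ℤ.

(2*v-3)*(4*v+3)*(v-2)*(v-4)

Testing divisors of the constant over divisors of the leading coefficient, v = -3/4 is a root, giving the factor (4*v+3) and quotient 2*v³-15*v²+34*v-24.
Continuing, v = 2 is a root, giving the factor (v-2) and quotient 2*v²-11*v+12.
The remaining quadratic factors as (v-4)(2*v-3).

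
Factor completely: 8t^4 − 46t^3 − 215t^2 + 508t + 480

Trying the rational-root candidates, t = 5/2 is a root, so (2t − 5) is a factor; dividing leaves 4t^3 − 13t^2 − 140t − 96.
Then t = −3/4 is a root, so (4t + 3) is a factor; dividing leaves t^2 − 4t − 32.
The remaining quadratic factors as (t + 4)(t − 8).

(2t − 5)(4t + 3)(t + 4)(t − 8)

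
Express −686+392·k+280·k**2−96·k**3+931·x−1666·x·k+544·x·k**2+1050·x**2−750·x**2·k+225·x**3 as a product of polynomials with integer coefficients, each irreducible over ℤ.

Group: 3·x·(75·x**2−200·x·k+175·x+48·k**2+28·k−98) + (−2·k+7)·(75·x**2−200·x·k+175·x+48·k**2+28·k−98); both groups contain (75·x**2−200·x·k+175·x+48·k**2+28·k−98), so (3·x−2·k+7) is a factor with cofactor 75·x**2−200·x·k+175·x+48·k**2+28·k−98.
The cofactor groups again: 75·x**2−200·x·k+175·x+48·k**2+28·k−98 = 15·x·(5·x−12·k+14) + (−4·k−7)·(5·x−12·k+14); both groups contain (5·x−12·k+14), giving (15·x−4·k−7)·(5·x−12·k+14).

(5·x−12·k+14)·(3·x−2·k+7)·(15·x−4·k−7)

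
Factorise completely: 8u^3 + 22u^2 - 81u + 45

(2u - 3)(4u - 3)(u + 5)

By the rational root theorem, u = 3/2 is a root, giving the factor (2u - 3) and quotient 4u^2 + 17u - 15.
The remaining quadratic factors as (u + 5)(4u - 3).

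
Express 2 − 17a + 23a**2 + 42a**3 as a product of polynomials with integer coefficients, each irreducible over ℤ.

Trying the rational-root candidates, a = 1/6 is a root, so (6a − 1) is a factor; dividing leaves 7a**2 + 5a − 2.
The remaining quadratic factors as (a + 1)(7a − 2).

(6a − 1)(7a − 2)(a + 1)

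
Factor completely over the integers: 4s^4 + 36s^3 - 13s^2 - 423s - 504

(2s + 3)(2s - 7)(s + 3)(s + 8)

Trying the rational-root candidates, s = 7/2 is a root, so (2s - 7) divides it; the quotient is 2s^3 + 25s^2 + 81s + 72.
Continuing, s = -3/2 is a root, so (2s + 3) is a factor; dividing leaves s^2 + 11s + 24.
The remaining quadratic factors as (s + 3)(s + 8).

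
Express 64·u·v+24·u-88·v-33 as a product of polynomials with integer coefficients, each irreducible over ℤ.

(8·u-11)·(8·v+3)

Group as (64·u·v+24·u) + (-88·v-33) = 8·u·(8·v+3) - 11·(8·v+3).
Both groups share the factor (8·v+3).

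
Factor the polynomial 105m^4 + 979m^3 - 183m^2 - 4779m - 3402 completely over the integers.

(3m - 7)(5m + 9)(7m + 6)(m + 9)

Among the possible rational roots, m = -9 is a root, so (m + 9) divides it; the quotient is 105m^3 + 34m^2 - 489m - 378.
Then m = -9/5 is a root, so (5m + 9) divides it; the quotient is 21m^2 - 31m - 42.
The remaining quadratic factors as (7m + 6)(3m - 7).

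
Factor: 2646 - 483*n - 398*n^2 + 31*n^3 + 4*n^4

Trying the rational-root candidates, n = -14 is a root, so (n + 14) divides it; the quotient is 4*n^3 - 25*n^2 - 48*n + 189.
Then n = 9/4 is a root, giving the factor (4*n - 9) and quotient n^2 - 4*n - 21.
The remaining quadratic factors as (n + 3)(n - 7).

(4*n - 9)*(n + 14)*(n + 3)*(n - 7)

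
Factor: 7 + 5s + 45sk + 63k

(5s + 7)(9k + 1)

Group as (45sk + 5s) + (63k + 7) = 5s(9k + 1) + 7(9k + 1).
Both groups share the factor (9k + 1).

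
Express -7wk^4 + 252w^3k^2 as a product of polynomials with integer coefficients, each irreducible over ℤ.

7k^2w(6w - k)(6w + k)

Pull out the common factor 7wk^2; 36w^2 - k^2 is a difference of squares.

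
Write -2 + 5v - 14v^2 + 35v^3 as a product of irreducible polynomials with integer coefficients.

Group as (35v^3 + 5v) + (-14v^2 - 2) = 5v(7v^2 + 1) - 2(7v^2 + 1).
Both groups share the factor (7v^2 + 1).

(5v - 2)(7v^2 + 1)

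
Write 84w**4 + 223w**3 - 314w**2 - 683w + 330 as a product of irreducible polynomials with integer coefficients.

(3w - 5)(4w + 11)(7w - 3)(w + 2)

Among the possible rational roots, w = 5/3 is a root, so (3w - 5) is a factor; dividing leaves 28w**3 + 121w**2 + 97w - 66.
Next, w = -11/4 is a root, so (4w + 11) is a factor; dividing leaves 7w**2 + 11w - 6.
The remaining quadratic factors as (7w - 3)(w + 2).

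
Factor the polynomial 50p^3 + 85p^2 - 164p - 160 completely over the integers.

(2p + 5)(5p + 4)(5p - 8)

Trying the rational-root candidates, p = -5/2 is a root, giving the factor (2p + 5) and quotient 25p^2 - 20p - 32.
The remaining quadratic factors as (5p - 8)(5p + 4).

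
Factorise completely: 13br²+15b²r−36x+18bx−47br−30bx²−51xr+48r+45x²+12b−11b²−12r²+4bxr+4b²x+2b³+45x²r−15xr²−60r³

Group: b(2b²+10bx+7br−11b−15xr−15x−15r²−3r+12) + (−3x+4r)(2b²+10bx+7br−11b−15xr−15x−15r²−3r+12); both groups contain (2b²+10bx+7br−11b−15xr−15x−15r²−3r+12), so (b−3x+4r) is a factor with cofactor 2b²+10bx+7br−11b−15xr−15x−15r²−3r+12.
The cofactor groups again: 2b²+10bx+7br−11b−15xr−15x−15r²−3r+12 = b(2b−3r−3) + (5x+5r−4)(2b−3r−3); both groups contain (2b−3r−3), giving (b+5x+5r−4)(2b−3r−3).

(2b−3r−3)(b−3x+4r)(b+5x+5r−4)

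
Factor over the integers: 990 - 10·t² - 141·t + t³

(t + 11)·(t - 15)·(t - 6)

Among the possible rational roots, t = 15 is a root, so (t - 15) divides it; the quotient is t² + 5·t - 66.
The remaining quadratic factors as (t + 11)(t - 6).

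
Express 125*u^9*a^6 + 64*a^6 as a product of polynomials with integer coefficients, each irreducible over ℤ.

Every term has a factor of a^6; factoring it out leaves 125*u^9 + 64.
Recognize a sum of cubes with the parts 5*u^3 and 4.

a^6*(5*u^3 + 4)*(25*u^6 - 20*u^3 + 16)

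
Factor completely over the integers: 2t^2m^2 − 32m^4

Factor out 2m^2, leaving t^2 − 16m^2, which is a difference of two squares.

2m^2(t − 4m)(t + 4m)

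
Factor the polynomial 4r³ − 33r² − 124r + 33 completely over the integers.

(4r − 1)(r + 3)(r − 11)

Testing divisors of the constant over divisors of the leading coefficient, r = 1/4 is a root, so (4r − 1) is a factor; dividing leaves r² − 8r − 33.
The remaining quadratic factors as (r − 11)(r + 3).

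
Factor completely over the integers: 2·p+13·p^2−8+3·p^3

(3·p−2)·(p+1)·(p+4)

By the rational root theorem, p = −4 is a root, giving the factor (p+4) and quotient 3·p^2+p−2.
The remaining quadratic factors as (p+1)(3·p−2).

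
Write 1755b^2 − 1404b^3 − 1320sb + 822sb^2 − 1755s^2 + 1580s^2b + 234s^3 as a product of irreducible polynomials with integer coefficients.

Group: 2s(117s^2 + 88sb − 117b^2) + (12b − 15)(117s^2 + 88sb − 117b^2); both groups contain (117s^2 + 88sb − 117b^2), so (2s + 12b − 15) is a factor with cofactor 117s^2 + 88sb − 117b^2.
The cofactor groups again: 117s^2 + 88sb − 117b^2 = 9s(13s − 9b) + 13b(13s − 9b); both groups contain (13s − 9b), giving (9s + 13b)(13s − 9b).

(13s − 9b)(2s + 12b − 15)(9s + 13b)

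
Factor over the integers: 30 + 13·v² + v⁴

(v² + 10)·(v² + 3)

Substitute u = v² to get a quadratic in u, then factor.
v² + 3 is irreducible over ℤ (always positive, so no real roots).
v² + 10 is irreducible over ℤ (always positive, so no real roots).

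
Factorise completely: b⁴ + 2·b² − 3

(b + 1)·(b − 1)·(b² + 3)

Substitute u = b² to get a quadratic in u, then factor.
b² − 1 is a difference of squares.
b² + 3 is irreducible over ℤ (always positive, so no real roots).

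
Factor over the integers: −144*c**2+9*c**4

Every term has a factor of 9*c**2. Then c**2−16 = (c)² − (4)².

9*c**2*(c+4)*(c−4)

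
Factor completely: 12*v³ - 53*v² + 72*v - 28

Trying the rational-root candidates, v = 2 is a root, giving the factor (v - 2) and quotient 12*v² - 29*v + 14.
The remaining quadratic factors as (4*v - 7)(3*v - 2).

(3*v - 2)*(4*v - 7)*(v - 2)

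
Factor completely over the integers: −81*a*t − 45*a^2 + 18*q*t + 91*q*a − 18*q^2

−(9*q − 5*a − 9*t)*(2*q − 9*a)

Group: −2*q*(9*q − 5*a − 9*t) + 9*a*(9*q − 5*a − 9*t); both groups contain (9*q − 5*a − 9*t).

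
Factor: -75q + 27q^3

3q(3q + 5)(3q - 5)

Factor out 3q, leaving 9q^2 - 25, which is a difference of two squares.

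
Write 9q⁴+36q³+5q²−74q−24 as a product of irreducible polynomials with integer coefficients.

(3q+1)(3q−4)(q+2)(q+3)

Among the possible rational roots, q = −3 is a root, giving the factor (q+3) and quotient 9q³+9q²−22q−8.
Then q = −2 is a root, so (q+2) divides it; the quotient is 9q²−9q−4.
The remaining quadratic factors as (3q+1)(3q−4).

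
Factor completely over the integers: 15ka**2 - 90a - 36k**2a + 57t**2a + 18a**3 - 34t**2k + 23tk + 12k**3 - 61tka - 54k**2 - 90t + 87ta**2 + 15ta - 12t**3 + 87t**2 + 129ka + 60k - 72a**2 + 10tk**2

-(t + 3k - 6a - 6)(3t - 2k + 3a)(4t + 2k + a - 5)

Group: 4t(-3t**2 - 7tk + 15ta + 18t + 6k**2 - 21ka - 12k + 18a**2 + 18a) + (2k + a - 5)(-3t**2 - 7tk + 15ta + 18t + 6k**2 - 21ka - 12k + 18a**2 + 18a); both groups contain (-3t**2 - 7tk + 15ta + 18t + 6k**2 - 21ka - 12k + 18a**2 + 18a), so (4t + 2k + a - 5) is a factor with cofactor -3t**2 - 7tk + 15ta + 18t + 6k**2 - 21ka - 12k + 18a**2 + 18a.
The cofactor groups again: -3t**2 - 7tk + 15ta + 18t + 6k**2 - 21ka - 12k + 18a**2 + 18a = -3t(t + 3k - 6a - 6) + (2k - 3a)(t + 3k - 6a - 6); both groups contain (t + 3k - 6a - 6), giving -(3t - 2k + 3a)(t + 3k - 6a - 6).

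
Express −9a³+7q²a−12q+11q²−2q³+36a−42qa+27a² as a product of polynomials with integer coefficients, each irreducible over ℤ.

Group: q(−2q²+9qa+3q−9a²−9a) + (a−4)(−2q²+9qa+3q−9a²−9a); both groups contain (−2q²+9qa+3q−9a²−9a), so (q+a−4) is a factor with cofactor −2q²+9qa+3q−9a²−9a.
The cofactor groups again: −2q²+9qa+3q−9a²−9a = −q(2q−3a−3) + 3a(2q−3a−3); both groups contain (2q−3a−3), giving −(q−3a)(2q−3a−3).

−(2q−3a−3)(q−3a)(q+a−4)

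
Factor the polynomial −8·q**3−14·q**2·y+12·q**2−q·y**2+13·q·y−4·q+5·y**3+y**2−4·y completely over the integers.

−(2·q−y−1)·(4·q+5·y−4)·(q+y)

Group: 2·q·(−4·q**2−9·q·y+4·q−5·y**2+4·y) + (−y−1)·(−4·q**2−9·q·y+4·q−5·y**2+4·y); both groups contain (−4·q**2−9·q·y+4·q−5·y**2+4·y), so (2·q−y−1) is a factor with cofactor −4·q**2−9·q·y+4·q−5·y**2+4·y.
The cofactor groups again: −4·q**2−9·q·y+4·q−5·y**2+4·y = −4·q·(q+y) + (−5·y+4)·(q+y); both groups contain (q+y), giving −(4·q+5·y−4)·(q+y).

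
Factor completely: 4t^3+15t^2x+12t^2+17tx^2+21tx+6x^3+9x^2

(4t+3x)(t+2x+3)(t+x)

Group: t(4t^2+7tx+3x^2) + (2x+3)(4t^2+7tx+3x^2); both groups contain (4t^2+7tx+3x^2), so (t+2x+3) is a factor with cofactor 4t^2+7tx+3x^2.
The cofactor groups again: 4t^2+7tx+3x^2 = 4t(t+x) + 3x(t+x); both groups contain (t+x), giving (4t+3x)(t+x).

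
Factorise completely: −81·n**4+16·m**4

(2·m+3·n)·(2·m−3·n)·(4·m**2+9·n**2)

Difference of squares twice: with A = 2·m and B = 3·n, A⁴ − B⁴ = (A² − B²)(A² + B²), and A² − B² factors again.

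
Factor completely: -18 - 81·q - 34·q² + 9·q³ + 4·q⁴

By the rational root theorem, q = -1/4 is a root, so (4·q + 1) is a factor; dividing leaves q³ + 2·q² - 9·q - 18.
Next, q = -2 is a root, so (q + 2) divides it; the quotient is q² - 9.
The remaining quadratic factors as (q - 3)(q + 3).

(4·q + 1)·(q + 2)·(q + 3)·(q - 3)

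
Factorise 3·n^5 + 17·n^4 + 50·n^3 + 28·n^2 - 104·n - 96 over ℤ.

By the rational root theorem, n = 4/3 is a root, so (3·n - 4) is a factor; dividing leaves n^4 + 7·n^3 + 26·n^2 + 44·n + 24.
Then n = -1 is a root, so (n + 1) is a factor; dividing leaves n^3 + 6·n^2 + 20·n + 24.
Then n = -2 is a root, so (n + 2) divides it; the quotient is n^2 + 4·n + 12.
The quadratic n^2 + 4·n + 12 has discriminant -32 < 0 and is irreducible over ℤ.

(3·n - 4)·(n + 1)·(n + 2)·(n^2 + 4·n + 12)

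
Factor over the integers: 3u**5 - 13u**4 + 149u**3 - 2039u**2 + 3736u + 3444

Among the possible rational roots, u = -2/3 is a root, so (3u + 2) is a factor; dividing leaves u**4 - 5u**3 + 53u**2 - 715u + 1722.
Continuing, u = 7 is a root, so (u - 7) divides it; the quotient is u**3 + 2u**2 + 67u - 246.
Then u = 3 is a root, giving the factor (u - 3) and quotient u**2 + 5u + 82.
The quadratic u**2 + 5u + 82 has discriminant -303 < 0 and is irreducible over ℤ.

(3u + 2)(u - 3)(u - 7)(u**2 + 5u + 82)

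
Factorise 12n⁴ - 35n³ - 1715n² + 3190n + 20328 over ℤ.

(3n - 14)(4n + 11)(n + 11)(n - 12)

Among the possible rational roots, n = 14/3 is a root, so (3n - 14) is a factor; dividing leaves 4n³ + 7n² - 539n - 1452.
Then n = -11 is a root, giving the factor (n + 11) and quotient 4n² - 37n - 132.
The remaining quadratic factors as (4n + 11)(n - 12).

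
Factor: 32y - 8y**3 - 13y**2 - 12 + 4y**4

By the rational root theorem, y = 1/2 is a root, giving the factor (2y - 1) and quotient 2y**3 - 3y**2 - 8y + 12.
Then y = 2 is a root, giving the factor (y - 2) and quotient 2y**2 + y - 6.
The remaining quadratic factors as (y + 2)(2y - 3).

(2y - 1)(2y - 3)(y + 2)(y - 2)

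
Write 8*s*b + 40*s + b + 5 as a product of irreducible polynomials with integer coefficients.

Group as (8*s*b + 40*s) + (b + 5) = 8*s*(b + 5) + (b + 5).
Both groups share the factor (b + 5).

(8*s + 1)*(b + 5)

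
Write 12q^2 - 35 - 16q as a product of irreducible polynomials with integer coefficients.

(2q - 5)(6q + 7)

Need a pair with product 12·(-35) = -420 and sum -16: that's -30 and 14.
Split the middle term: 12q^2 - 30q + 14q - 35 = 6q(2q - 5) + 7(2q - 5).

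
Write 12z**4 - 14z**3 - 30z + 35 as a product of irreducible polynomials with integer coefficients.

(6z - 7)(2z**3 - 5)

Group as (12z**4 - 30z) + (-14z**3 + 35) = 6z(2z**3 - 5) - 7(2z**3 - 5).
Both groups share the factor (2z**3 - 5).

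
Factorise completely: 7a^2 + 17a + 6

(7a + 3)(a + 2)

Need a pair with product 7·6 = 42 and sum 17: that's 14 and 3.
Split the middle term: 7a^2 + 14a + 3a + 6 = 7a(a + 2) + 3(a + 2).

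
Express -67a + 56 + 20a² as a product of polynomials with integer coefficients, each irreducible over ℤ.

(4a - 7)(5a - 8)

Need a pair with product 20·56 = 1120 and sum -67: that's -32 and -35.
Split the middle term: 20a² - 32a - 35a + 56 = 4a(5a - 8) - 7(5a - 8).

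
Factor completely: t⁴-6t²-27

(t+3)(t-3)(t²+3)

Substitute u = t² to get a quadratic in u, then factor.
t²-9 is a difference of squares.
t²+3 is irreducible over ℤ (always positive, so no real roots).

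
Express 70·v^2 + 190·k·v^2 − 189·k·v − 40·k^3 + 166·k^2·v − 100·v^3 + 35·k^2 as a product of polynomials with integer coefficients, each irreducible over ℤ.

−(5·k − 2·v)·(8·k + 10·v − 7)·(k − 5·v)

Group: k·(−40·k^2 − 34·k·v + 35·k + 20·v^2 − 14·v) − 5·v·(−40·k^2 − 34·k·v + 35·k + 20·v^2 − 14·v); both groups contain (−40·k^2 − 34·k·v + 35·k + 20·v^2 − 14·v), so (k − 5·v) is a factor with cofactor −40·k^2 − 34·k·v + 35·k + 20·v^2 − 14·v.
The cofactor groups again: −40·k^2 − 34·k·v + 35·k + 20·v^2 − 14·v = −8·k·(5·k − 2·v) + (−10·v + 7)·(5·k − 2·v); both groups contain (5·k − 2·v), giving −(8·k + 10·v − 7)·(5·k − 2·v).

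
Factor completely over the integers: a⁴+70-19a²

Substitute u = a² to get a quadratic in u, then factor.
a²-14 is irreducible over ℤ (14 is not a perfect square).
a²-5 is irreducible over ℤ (5 is not a perfect square).

(a²-14)(a²-5)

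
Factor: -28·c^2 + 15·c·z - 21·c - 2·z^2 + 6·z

-(4·c - z + 3)·(7·c - 2·z)

Group: -7·c·(4·c - z + 3) + 2·z·(4·c - z + 3); both groups contain (4·c - z + 3).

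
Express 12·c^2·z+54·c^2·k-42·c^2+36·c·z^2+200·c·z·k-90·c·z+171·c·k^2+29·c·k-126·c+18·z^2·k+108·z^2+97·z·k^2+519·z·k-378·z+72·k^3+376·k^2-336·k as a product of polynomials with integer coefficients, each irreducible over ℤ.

(2·c+k+6)·(3·c+9·z+8·k)·(2·z+9·k-7)

Group: 2·z·(6·c^2+18·c·z+19·c·k+18·c+9·z·k+54·z+8·k^2+48·k) + (9·k-7)·(6·c^2+18·c·z+19·c·k+18·c+9·z·k+54·z+8·k^2+48·k); both groups contain (6·c^2+18·c·z+19·c·k+18·c+9·z·k+54·z+8·k^2+48·k), so (2·z+9·k-7) is a factor with cofactor 6·c^2+18·c·z+19·c·k+18·c+9·z·k+54·z+8·k^2+48·k.
The cofactor groups again: 6·c^2+18·c·z+19·c·k+18·c+9·z·k+54·z+8·k^2+48·k = 2·c·(3·c+9·z+8·k) + (k+6)·(3·c+9·z+8·k); both groups contain (3·c+9·z+8·k), giving (2·c+k+6)·(3·c+9·z+8·k).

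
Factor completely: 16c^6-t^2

(4c^3+t)(4c^3-t)

Recognize a difference of squares with the parts 4c^3 and t.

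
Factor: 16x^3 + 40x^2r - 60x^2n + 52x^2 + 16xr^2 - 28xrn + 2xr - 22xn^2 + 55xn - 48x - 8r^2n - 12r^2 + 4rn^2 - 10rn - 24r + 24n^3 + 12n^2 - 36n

Group: 4x(4x^2 + 10xr - 13xn + 16x + 4r^2 - 2rn + 8r - 12n^2 + 12n) + (-2n - 3)(4x^2 + 10xr - 13xn + 16x + 4r^2 - 2rn + 8r - 12n^2 + 12n); both groups contain (4x^2 + 10xr - 13xn + 16x + 4r^2 - 2rn + 8r - 12n^2 + 12n), so (4x - 2n - 3) is a factor with cofactor 4x^2 + 10xr - 13xn + 16x + 4r^2 - 2rn + 8r - 12n^2 + 12n.
The cofactor groups again: 4x^2 + 10xr - 13xn + 16x + 4r^2 - 2rn + 8r - 12n^2 + 12n = x(4x + 2r + 3n) + (2r - 4n + 4)(4x + 2r + 3n); both groups contain (4x + 2r + 3n), giving (x + 2r - 4n + 4)(4x + 2r + 3n).

(4x - 2n - 3)(x + 2r - 4n + 4)(4x + 2r + 3n)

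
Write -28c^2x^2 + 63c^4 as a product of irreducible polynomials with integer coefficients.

7c^2(3c + 2x)(3c - 2x)

Pull out the common factor 7c^2; 9c^2 - 4x^2 is a difference of squares.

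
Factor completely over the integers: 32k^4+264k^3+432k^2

8k^2(4k+9)(k+6)

Pull out the common factor 8k^2, then factor the remaining trinomial.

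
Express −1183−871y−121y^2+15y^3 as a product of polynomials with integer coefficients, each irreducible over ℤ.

(3y+7)(5y+13)(y−13)

Testing divisors of the constant over divisors of the leading coefficient, y = −7/3 is a root, giving the factor (3y+7) and quotient 5y^2−52y−169.
The remaining quadratic factors as (y−13)(5y+13).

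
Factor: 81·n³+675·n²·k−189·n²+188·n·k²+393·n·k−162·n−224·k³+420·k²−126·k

Group: n·(81·n²+27·n·k+54·n−28·k²+42·k) + (8·k−3)·(81·n²+27·n·k+54·n−28·k²+42·k); both groups contain (81·n²+27·n·k+54·n−28·k²+42·k), so (n+8·k−3) is a factor with cofactor 81·n²+27·n·k+54·n−28·k²+42·k.
The cofactor groups again: 81·n²+27·n·k+54·n−28·k²+42·k = 9·n·(9·n+7·k) + (−4·k+6)·(9·n+7·k); both groups contain (9·n+7·k), giving (9·n−4·k+6)·(9·n+7·k).

(9·n−4·k+6)·(9·n+7·k)·(n+8·k−3)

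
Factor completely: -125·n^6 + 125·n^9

125·n^6·(n - 1)·(n^2 + n + 1)

Pull out the common factor 125·n^6, leaving n^3 - 1.
Recognize a difference of cubes with the parts n and 1.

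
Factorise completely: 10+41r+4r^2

Need a pair with product 4·10 = 40 and sum 41: that's 40 and 1.
Split the middle term: 4r^2+40r + r+10 = 4r(r+10) + (r+10).

(4r+1)(r+10)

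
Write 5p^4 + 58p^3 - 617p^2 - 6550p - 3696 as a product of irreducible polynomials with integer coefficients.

(5p + 3)(p + 14)(p + 8)(p - 11)

By the rational root theorem, p = 11 is a root, so (p - 11) is a factor; dividing leaves 5p^3 + 113p^2 + 626p + 336.
Next, p = -3/5 is a root, so (5p + 3) is a factor; dividing leaves p^2 + 22p + 112.
The remaining quadratic factors as (p + 14)(p + 8).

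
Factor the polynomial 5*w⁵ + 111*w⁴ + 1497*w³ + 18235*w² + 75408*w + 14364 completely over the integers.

Trying the rational-root candidates, w = -6 is a root, so (w + 6) divides it; the quotient is 5*w⁴ + 81*w³ + 1011*w² + 12169*w + 2394.
Then w = -14 is a root, giving the factor (w + 14) and quotient 5*w³ + 11*w² + 857*w + 171.
Then w = -1/5 is a root, so (5*w + 1) divides it; the quotient is w² + 2*w + 171.
The quadratic w² + 2*w + 171 has discriminant -680 < 0 and is irreducible over ℤ.

(5*w + 1)*(w + 14)*(w + 6)*(w² + 2*w + 171)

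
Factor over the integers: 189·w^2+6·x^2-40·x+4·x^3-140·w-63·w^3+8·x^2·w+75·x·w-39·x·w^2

Group: 2·x·(2·x^2-3·x·w+3·x-9·w^2+27·w-20) + 7·w·(2·x^2-3·x·w+3·x-9·w^2+27·w-20); both groups contain (2·x^2-3·x·w+3·x-9·w^2+27·w-20), so (2·x+7·w) is a factor with cofactor 2·x^2-3·x·w+3·x-9·w^2+27·w-20.
The cofactor groups again: 2·x^2-3·x·w+3·x-9·w^2+27·w-20 = 2·x·(x-3·w+4) + (3·w-5)·(x-3·w+4); both groups contain (x-3·w+4), giving (2·x+3·w-5)·(x-3·w+4).

(x-3·w+4)·(2·x+3·w-5)·(2·x+7·w)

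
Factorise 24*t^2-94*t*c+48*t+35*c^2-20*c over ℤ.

(12*t-5*c)*(2*t-7*c+4)

Group: 12*t*(2*t-7*c+4) - 5*c*(2*t-7*c+4); both groups contain (2*t-7*c+4).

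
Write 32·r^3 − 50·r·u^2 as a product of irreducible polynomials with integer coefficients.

2·r·(4·r + 5·u)·(4·r − 5·u)

Pull out the common factor 2·r; 16·r^2 − 25·u^2 is a difference of squares.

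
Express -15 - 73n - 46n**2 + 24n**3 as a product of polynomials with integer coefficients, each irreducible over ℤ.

Testing divisors of the constant over divisors of the leading coefficient, n = 3 is a root, so (n - 3) is a factor; dividing leaves 24n**2 + 26n + 5.
The remaining quadratic factors as (4n + 1)(6n + 5).

(4n + 1)(6n + 5)(n - 3)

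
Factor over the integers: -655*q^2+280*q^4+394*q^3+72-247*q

Among the possible rational roots, q = -9/4 is a root, so (4*q+9) is a factor; dividing leaves 70*q^3-59*q^2-31*q+8.
Then q = 1/5 is a root, so (5*q-1) is a factor; dividing leaves 14*q^2-9*q-8.
The remaining quadratic factors as (7*q-8)(2*q+1).

(2*q+1)*(4*q+9)*(5*q-1)*(7*q-8)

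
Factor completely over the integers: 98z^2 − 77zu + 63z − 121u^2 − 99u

Group: 14z(7z − 11u) + (11u + 9)(7z − 11u); both groups contain (7z − 11u).

(7z − 11u)(14z + 11u + 9)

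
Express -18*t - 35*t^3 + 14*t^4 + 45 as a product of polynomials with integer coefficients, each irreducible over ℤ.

Group as (14*t^4 - 18*t) + (-35*t^3 + 45) = 2*t*(7*t^3 - 9) - 5*(7*t^3 - 9).
Both groups share the factor (7*t^3 - 9).

(2*t - 5)*(7*t^3 - 9)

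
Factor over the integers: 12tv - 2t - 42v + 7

(2t - 7)(6v - 1)

Group as (12tv - 2t) + (-42v + 7) = 2t(6v - 1) - 7(6v - 1).
Both groups share the factor (6v - 1).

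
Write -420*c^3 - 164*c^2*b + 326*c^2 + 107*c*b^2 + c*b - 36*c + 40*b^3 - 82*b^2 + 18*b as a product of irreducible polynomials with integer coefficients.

Group: 15*c*(-28*c^2 + 4*c*b + 18*c + 5*b^2 - 9*b) + (8*b - 2)*(-28*c^2 + 4*c*b + 18*c + 5*b^2 - 9*b); both groups contain (-28*c^2 + 4*c*b + 18*c + 5*b^2 - 9*b), so (15*c + 8*b - 2) is a factor with cofactor -28*c^2 + 4*c*b + 18*c + 5*b^2 - 9*b.
The cofactor groups again: -28*c^2 + 4*c*b + 18*c + 5*b^2 - 9*b = -14*c*(2*c - b) + (-5*b + 9)*(2*c - b); both groups contain (2*c - b), giving -(14*c + 5*b - 9)*(2*c - b).

-(2*c - b)*(14*c + 5*b - 9)*(15*c + 8*b - 2)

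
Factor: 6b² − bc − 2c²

Group: 3b(2b + c) − 2c(2b + c); both groups contain (2b + c).

(2b + c)(3b − 2c)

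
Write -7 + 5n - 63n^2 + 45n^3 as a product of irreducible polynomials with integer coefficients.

Group as (45n^3 + 5n) + (-63n^2 - 7) = 5n(9n^2 + 1) - 7(9n^2 + 1).
Both groups share the factor (9n^2 + 1).

(5n - 7)(9n^2 + 1)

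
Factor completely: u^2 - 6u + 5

(u - 1)(u - 5)

Two integers with product 5 and sum -6 are -1 and -5.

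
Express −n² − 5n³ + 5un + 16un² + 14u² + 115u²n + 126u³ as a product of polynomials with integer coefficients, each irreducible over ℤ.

Group: 2u(63u² + 26un + 7u − 5n² − n) + n(63u² + 26un + 7u − 5n² − n); both groups contain (63u² + 26un + 7u − 5n² − n), so (2u + n) is a factor with cofactor 63u² + 26un + 7u − 5n² − n.
The cofactor groups again: 63u² + 26un + 7u − 5n² − n = 9u(7u − n) + (5n + 1)(7u − n); both groups contain (7u − n), giving (9u + 5n + 1)(7u − n).

(7u − n)(9u + 5n + 1)(2u + n)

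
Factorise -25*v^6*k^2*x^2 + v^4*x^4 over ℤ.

Pull out the common factor v^4*x^2, leaving -25*v^2*k^2 + x^2.
Recognize a difference of squares with the parts x and 5*v*k.

-v^4*x^2*(5*v*k + x)*(5*v*k - x)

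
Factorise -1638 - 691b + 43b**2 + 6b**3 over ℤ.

(6b + 13)(b + 14)(b - 9)

By the rational root theorem, b = -14 is a root, so (b + 14) is a factor; dividing leaves 6b**2 - 41b - 117.
The remaining quadratic factors as (b - 9)(6b + 13).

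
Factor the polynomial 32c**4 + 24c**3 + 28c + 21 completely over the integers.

(4c + 3)(8c**3 + 7)

Group as (32c**4 + 28c) + (24c**3 + 21) = 4c(8c**3 + 7) + 3(8c**3 + 7).
Both groups share the factor (8c**3 + 7).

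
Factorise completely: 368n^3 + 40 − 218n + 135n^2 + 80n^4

(4n + 5)(4n − 1)(5n − 2)(n + 4)

Trying the rational-root candidates, n = −4 is a root, so (n + 4) divides it; the quotient is 80n^3 + 48n^2 − 57n + 10.
Then n = −5/4 is a root, giving the factor (4n + 5) and quotient 20n^2 − 13n + 2.
The remaining quadratic factors as (4n − 1)(5n − 2).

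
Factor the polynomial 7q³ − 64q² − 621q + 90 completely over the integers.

Trying the rational-root candidates, q = 15 is a root, so (q − 15) divides it; the quotient is 7q² + 41q − 6.
The remaining quadratic factors as (q + 6)(7q − 1).

(7q − 1)(q + 6)(q − 15)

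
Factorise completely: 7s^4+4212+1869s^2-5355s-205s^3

(7s-9)(s-12)(s-13)(s-3)

By the rational root theorem, s = 9/7 is a root, so (7s-9) is a factor; dividing leaves s^3-28s^2+231s-468.
Then s = 12 is a root, so (s-12) divides it; the quotient is s^2-16s+39.
The remaining quadratic factors as (s-13)(s-3).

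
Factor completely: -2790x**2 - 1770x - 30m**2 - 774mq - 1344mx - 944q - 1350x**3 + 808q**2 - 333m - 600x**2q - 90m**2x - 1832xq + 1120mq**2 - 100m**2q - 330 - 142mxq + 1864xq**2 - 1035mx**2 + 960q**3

-(10m + 15x + 8q + 11)(9x + 10q + 3)(m + 10x - 12q + 10)

Group: 10m(-9mx - 10mq - 3m - 90x**2 + 8xq - 120x + 120q**2 - 64q - 30) + (15x + 8q + 11)(-9mx - 10mq - 3m - 90x**2 + 8xq - 120x + 120q**2 - 64q - 30); both groups contain (-9mx - 10mq - 3m - 90x**2 + 8xq - 120x + 120q**2 - 64q - 30), so (10m + 15x + 8q + 11) is a factor with cofactor -9mx - 10mq - 3m - 90x**2 + 8xq - 120x + 120q**2 - 64q - 30.
The cofactor groups again: -9mx - 10mq - 3m - 90x**2 + 8xq - 120x + 120q**2 - 64q - 30 = -9x(m + 10x - 12q + 10) + (-10q - 3)(m + 10x - 12q + 10); both groups contain (m + 10x - 12q + 10), giving -(9x + 10q + 3)(m + 10x - 12q + 10).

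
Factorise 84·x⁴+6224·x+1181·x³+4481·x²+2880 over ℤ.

(3·x+8)·(4·x+5)·(7·x+8)·(x+9)

Among the possible rational roots, x = -8/7 is a root, giving the factor (7·x+8) and quotient 12·x³+155·x²+463·x+360.
Next, x = -5/4 is a root, giving the factor (4·x+5) and quotient 3·x²+35·x+72.
The remaining quadratic factors as (x+9)(3·x+8).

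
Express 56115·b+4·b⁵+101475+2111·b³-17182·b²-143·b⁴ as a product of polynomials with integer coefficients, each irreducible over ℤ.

(4·b+5)·(b-11)·(b-15)·(b²-11·b+123)

By the rational root theorem, b = 11 is a root, so (b-11) divides it; the quotient is 4·b⁴-99·b³+1022·b²-5940·b-9225.
Then b = 15 is a root, so (b-15) divides it; the quotient is 4·b³-39·b²+437·b+615.
Then b = -5/4 is a root, so (4·b+5) is a factor; dividing leaves b²-11·b+123.
The quadratic b²-11·b+123 has discriminant -371 < 0 and is irreducible over ℤ.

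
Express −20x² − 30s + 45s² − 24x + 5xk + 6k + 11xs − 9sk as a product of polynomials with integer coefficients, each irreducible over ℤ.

Group: −5x(4x + 5s − k) + (9s − 6)(4x + 5s − k); both groups contain (4x + 5s − k).

−(5x − 9s + 6)(4x + 5s − k)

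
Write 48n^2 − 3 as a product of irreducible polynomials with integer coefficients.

3(4n + 1)(4n − 1)

Factor out 3, leaving 16n^2 − 1, which is a difference of two squares.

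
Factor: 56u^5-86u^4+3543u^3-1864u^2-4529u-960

By the rational root theorem, u = -5/7 is a root, giving the factor (7u+5) and quotient 8u^4-18u^3+519u^2-637u-192.
Continuing, u = 3/2 is a root, so (2u-3) is a factor; dividing leaves 4u^3-3u^2+255u+64.
Continuing, u = -1/4 is a root, so (4u+1) is a factor; dividing leaves u^2-u+64.
The quadratic u^2-u+64 has discriminant -255 < 0 and is irreducible over ℤ.

(2u-3)(4u+1)(7u+5)(u^2-u+64)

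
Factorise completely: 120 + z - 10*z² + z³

Among the possible rational roots, z = 8 is a root, so (z - 8) divides it; the quotient is z² - 2*z - 15.
The remaining quadratic factors as (z - 5)(z + 3).

(z + 3)*(z - 5)*(z - 8)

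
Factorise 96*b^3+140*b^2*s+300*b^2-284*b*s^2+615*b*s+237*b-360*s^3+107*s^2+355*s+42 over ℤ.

(3*b-5*s+6)*(4*b+8*s+1)*(8*b+9*s+7)

Group: 3*b*(32*b^2+100*b*s+36*b+72*s^2+65*s+7) + (-5*s+6)*(32*b^2+100*b*s+36*b+72*s^2+65*s+7); both groups contain (32*b^2+100*b*s+36*b+72*s^2+65*s+7), so (3*b-5*s+6) is a factor with cofactor 32*b^2+100*b*s+36*b+72*s^2+65*s+7.
The cofactor groups again: 32*b^2+100*b*s+36*b+72*s^2+65*s+7 = 8*b*(4*b+8*s+1) + (9*s+7)*(4*b+8*s+1); both groups contain (4*b+8*s+1), giving (8*b+9*s+7)*(4*b+8*s+1).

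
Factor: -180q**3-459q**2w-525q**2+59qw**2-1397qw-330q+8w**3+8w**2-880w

Group: 5q(-36q**2-99qw-33q-8w**2-88w) + (-w+10)(-36q**2-99qw-33q-8w**2-88w); both groups contain (-36q**2-99qw-33q-8w**2-88w), so (5q-w+10) is a factor with cofactor -36q**2-99qw-33q-8w**2-88w.
The cofactor groups again: -36q**2-99qw-33q-8w**2-88w = -3q(12q+w+11) - 8w(12q+w+11); both groups contain (12q+w+11), giving -(3q+8w)(12q+w+11).

-(12q+w+11)(3q+8w)(5q-w+10)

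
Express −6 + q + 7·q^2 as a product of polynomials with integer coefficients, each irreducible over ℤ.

(7·q − 6)·(q + 1)

Need a pair with product 7·(−6) = −42 and sum 1: that's 7 and −6.
Split the middle term: 7·q^2 + 7·q − 6·q − 6 = 7·q·(q + 1) − 6·(q + 1).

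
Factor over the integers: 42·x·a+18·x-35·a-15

(6·x-5)·(7·a+3)

Group as (42·x·a+18·x) + (-35·a-15) = 6·x·(7·a+3) - 5·(7·a+3).
Both groups share the factor (7·a+3).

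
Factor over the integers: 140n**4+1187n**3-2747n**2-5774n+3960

Testing divisors of the constant over divisors of the leading coefficient, n = -9/5 is a root, so (5n+9) divides it; the quotient is 28n**3+187n**2-886n+440.
Then n = -10 is a root, so (n+10) divides it; the quotient is 28n**2-93n+44.
The remaining quadratic factors as (7n-4)(4n-11).

(4n-11)(5n+9)(7n-4)(n+10)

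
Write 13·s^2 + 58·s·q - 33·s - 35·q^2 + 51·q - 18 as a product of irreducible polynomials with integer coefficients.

(13·s - 7·q + 6)·(s + 5·q - 3)

Group: 13·s·(s + 5·q - 3) + (-7·q + 6)·(s + 5·q - 3); both groups contain (s + 5·q - 3).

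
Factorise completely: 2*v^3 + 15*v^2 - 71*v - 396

(2*v - 11)*(v + 4)*(v + 9)

Testing divisors of the constant over divisors of the leading coefficient, v = -9 is a root, so (v + 9) divides it; the quotient is 2*v^2 - 3*v - 44.
The remaining quadratic factors as (v + 4)(2*v - 11).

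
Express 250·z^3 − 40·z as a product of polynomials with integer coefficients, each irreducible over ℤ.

Every term has a factor of 10·z. Then 25·z^2 − 4 = (5·z)² − (2)².

10·z·(5·z + 2)·(5·z − 2)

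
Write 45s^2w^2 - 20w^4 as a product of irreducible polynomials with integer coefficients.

Every term has a factor of 5w^2. Then 9s^2 - 4w^2 = (3s)² − (2w)².

5w^2(3s + 2w)(3s - 2w)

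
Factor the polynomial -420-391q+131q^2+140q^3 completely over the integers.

Among the possible rational roots, q = -5/4 is a root, so (4q+5) divides it; the quotient is 35q^2-11q-84.
The remaining quadratic factors as (5q+7)(7q-12).

(4q+5)(5q+7)(7q-12)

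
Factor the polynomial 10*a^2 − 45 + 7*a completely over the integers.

(2*a + 5)*(5*a − 9)

Need a pair with product 10·(−45) = −450 and sum 7: that's 25 and −18.
Split the middle term: 10*a^2 + 25*a − 18*a − 45 = 5*a*(2*a + 5) − 9*(2*a + 5).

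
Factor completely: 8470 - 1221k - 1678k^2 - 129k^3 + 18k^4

(3k + 11)(6k - 11)(k + 5)(k - 14)

Testing divisors of the constant over divisors of the leading coefficient, k = -5 is a root, so (k + 5) is a factor; dividing leaves 18k^3 - 219k^2 - 583k + 1694.
Continuing, k = -11/3 is a root, so (3k + 11) divides it; the quotient is 6k^2 - 95k + 154.
The remaining quadratic factors as (6k - 11)(k - 14).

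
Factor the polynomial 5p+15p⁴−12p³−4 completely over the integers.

(5p−4)(3p³+1)

Group as (15p⁴+5p) + (−12p³−4) = 5p(3p³+1) − 4(3p³+1).
Both groups share the factor (3p³+1).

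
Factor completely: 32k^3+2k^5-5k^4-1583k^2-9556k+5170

(2k-1)(k+5)(k-11)(k^2+4k+94)

Among the possible rational roots, k = -5 is a root, so (k+5) divides it; the quotient is 2k^4-15k^3+107k^2-2118k+1034.
Then k = 11 is a root, giving the factor (k-11) and quotient 2k^3+7k^2+184k-94.
Next, k = 1/2 is a root, so (2k-1) is a factor; dividing leaves k^2+4k+94.
The quadratic k^2+4k+94 has discriminant -360 < 0 and is irreducible over ℤ.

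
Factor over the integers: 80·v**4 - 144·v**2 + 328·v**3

8·v**2·(2·v + 9)·(5·v - 2)

Pull out the common factor 8·v**2, then factor the remaining trinomial.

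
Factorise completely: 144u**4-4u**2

4u**2(6u+1)(6u-1)

Every term has a factor of 4u**2. Then 36u**2-1 = (6u)² − (1)².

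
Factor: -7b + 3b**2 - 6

(3b + 2)(b - 3)

Need a pair with product 3·(-6) = -18 and sum -7: that's 2 and -9.
Split the middle term: 3b**2 + 2b - 9b - 6 = b(3b + 2) - 3(3b + 2).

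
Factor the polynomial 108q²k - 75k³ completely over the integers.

Every term has a factor of 3k. Then 36q² - 25k² = (6q)² − (5k)².

3k(6q - 5k)(6q + 5k)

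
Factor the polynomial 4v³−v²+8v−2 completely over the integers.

(4v−1)(v²+2)

Group as (4v³+8v) + (−v²−2) = 4v(v²+2) − (v²+2).
Both groups share the factor (v²+2).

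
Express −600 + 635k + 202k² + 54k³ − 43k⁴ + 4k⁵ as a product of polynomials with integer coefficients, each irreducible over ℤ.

(4k − 3)(k − 5)(k − 8)(k² + 3k + 5)

Trying the rational-root candidates, k = 8 is a root, so (k − 8) divides it; the quotient is 4k⁴ − 11k³ − 34k² − 70k + 75.
Next, k = 3/4 is a root, giving the factor (4k − 3) and quotient k³ − 2k² − 10k − 25.
Next, k = 5 is a root, so (k − 5) divides it; the quotient is k² + 3k + 5.
The quadratic k² + 3k + 5 has discriminant −11 < 0 and is irreducible over ℤ.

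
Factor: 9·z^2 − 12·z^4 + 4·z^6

Every term has a factor of z^2; factoring it out leaves 4·z^4 − 12·z^2 + 9.
Recognize a perfect-square trinomial with the parts 3 and 2·z^2.

z^2·(2·z^2 − 3)^2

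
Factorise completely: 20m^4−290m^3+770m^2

10m^2(2m−7)(m−11)

Pull out the common factor 10m^2, then factor the remaining trinomial.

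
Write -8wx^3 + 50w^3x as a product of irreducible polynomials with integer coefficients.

2wx(5w + 2x)(5w - 2x)

Factor out 2wx, leaving 25w^2 - 4x^2, which is a difference of two squares.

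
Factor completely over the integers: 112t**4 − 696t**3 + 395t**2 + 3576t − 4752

Testing divisors of the constant over divisors of the leading coefficient, t = −9/4 is a root, giving the factor (4t + 9) and quotient 28t**3 − 237t**2 + 632t − 528.
Continuing, t = 11/4 is a root, giving the factor (4t − 11) and quotient 7t**2 − 40t + 48.
The remaining quadratic factors as (7t − 12)(t − 4).

(4t + 9)(4t − 11)(7t − 12)(t − 4)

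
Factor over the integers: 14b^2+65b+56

(2b+7)(7b+8)

Need a pair with product 14·56 = 784 and sum 65: that's 49 and 16.
Split the middle term: 14b^2+49b + 16b+56 = 7b(2b+7) + 8(2b+7).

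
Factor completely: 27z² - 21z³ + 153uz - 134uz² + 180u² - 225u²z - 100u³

-(4u + z)(5u + 3z)(5u + 7z - 9)

Group: 5u(-20u² - 17uz - 3z²) + (7z - 9)(-20u² - 17uz - 3z²); both groups contain (-20u² - 17uz - 3z²), so (5u + 7z - 9) is a factor with cofactor -20u² - 17uz - 3z².
The cofactor groups again: -20u² - 17uz - 3z² = -4u(5u + 3z) - z(5u + 3z); both groups contain (5u + 3z), giving -(4u + z)(5u + 3z).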